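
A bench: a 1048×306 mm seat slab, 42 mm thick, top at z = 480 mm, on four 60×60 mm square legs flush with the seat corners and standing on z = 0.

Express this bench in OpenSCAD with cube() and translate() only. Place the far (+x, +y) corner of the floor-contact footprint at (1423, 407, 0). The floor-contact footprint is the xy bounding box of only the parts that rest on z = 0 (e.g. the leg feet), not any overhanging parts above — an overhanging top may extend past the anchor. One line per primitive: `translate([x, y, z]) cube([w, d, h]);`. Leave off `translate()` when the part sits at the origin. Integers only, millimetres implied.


translate([375, 101, 438]) cube([1048, 306, 42]);
translate([375, 101, 0]) cube([60, 60, 438]);
translate([375, 347, 0]) cube([60, 60, 438]);
translate([1363, 101, 0]) cube([60, 60, 438]);
translate([1363, 347, 0]) cube([60, 60, 438]);


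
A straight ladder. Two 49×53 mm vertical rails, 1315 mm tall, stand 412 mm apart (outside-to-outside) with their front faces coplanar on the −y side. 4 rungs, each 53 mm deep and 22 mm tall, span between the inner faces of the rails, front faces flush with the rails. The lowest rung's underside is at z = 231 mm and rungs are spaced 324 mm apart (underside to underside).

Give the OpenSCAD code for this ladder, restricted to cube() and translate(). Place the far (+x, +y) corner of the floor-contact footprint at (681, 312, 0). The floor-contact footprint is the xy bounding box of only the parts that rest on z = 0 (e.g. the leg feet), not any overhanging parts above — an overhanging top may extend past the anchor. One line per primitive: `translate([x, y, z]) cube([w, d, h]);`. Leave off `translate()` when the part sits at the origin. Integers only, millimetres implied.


translate([269, 259, 0]) cube([49, 53, 1315]);
translate([632, 259, 0]) cube([49, 53, 1315]);
translate([318, 259, 231]) cube([314, 53, 22]);
translate([318, 259, 555]) cube([314, 53, 22]);
translate([318, 259, 879]) cube([314, 53, 22]);
translate([318, 259, 1203]) cube([314, 53, 22]);


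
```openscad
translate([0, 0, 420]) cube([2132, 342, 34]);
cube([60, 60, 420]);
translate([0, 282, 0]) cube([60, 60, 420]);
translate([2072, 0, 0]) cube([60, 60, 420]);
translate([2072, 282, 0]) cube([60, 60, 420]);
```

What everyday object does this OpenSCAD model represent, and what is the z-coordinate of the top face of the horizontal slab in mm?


A bench. The seat-top height is 454 mm.

A long slab on four corner posts — a bench. The slab sits at z = 420 with thickness 34, so the top is 420 + 34 = 454 mm.


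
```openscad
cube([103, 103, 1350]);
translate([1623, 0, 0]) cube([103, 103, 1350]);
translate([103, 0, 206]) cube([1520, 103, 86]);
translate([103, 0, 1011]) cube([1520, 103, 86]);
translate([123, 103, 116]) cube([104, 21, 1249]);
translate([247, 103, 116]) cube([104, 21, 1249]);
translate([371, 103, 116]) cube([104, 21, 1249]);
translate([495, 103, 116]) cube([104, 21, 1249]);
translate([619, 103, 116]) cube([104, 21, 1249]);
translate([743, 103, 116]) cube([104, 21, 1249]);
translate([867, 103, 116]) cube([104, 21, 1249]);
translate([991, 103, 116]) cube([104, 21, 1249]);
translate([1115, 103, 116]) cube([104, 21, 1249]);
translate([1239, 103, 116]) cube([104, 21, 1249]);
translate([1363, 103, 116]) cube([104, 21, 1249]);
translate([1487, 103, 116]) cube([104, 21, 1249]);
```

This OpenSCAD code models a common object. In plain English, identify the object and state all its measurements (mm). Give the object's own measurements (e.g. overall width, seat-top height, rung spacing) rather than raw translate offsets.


A fence section. Two 103×103 mm posts, 1350 mm tall, stand on the floor with a clear span of 1520 mm between their inner faces. Two horizontal rails of 103×86 mm section span the gap between the posts with their undersides at z = 206 mm and z = 1011 mm, flush with the posts' −y face. 12 pickets, each 104 mm wide, 21 mm thick and 1249 mm tall, are fixed to the +y face of the rails with their bottoms at z = 116 mm, spaced across the span with a 20 mm gap after the −x post and between neighbouring pickets, with 32 mm left before the +x post.


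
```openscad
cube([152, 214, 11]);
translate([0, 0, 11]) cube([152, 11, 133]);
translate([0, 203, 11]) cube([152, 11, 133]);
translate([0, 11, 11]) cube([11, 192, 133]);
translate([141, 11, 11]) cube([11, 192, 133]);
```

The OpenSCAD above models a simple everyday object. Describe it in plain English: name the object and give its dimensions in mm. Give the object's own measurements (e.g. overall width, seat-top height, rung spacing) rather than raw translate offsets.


An open-topped rectangular box: outside dimensions 152×214×144 mm, with a uniform wall and base thickness of 11 mm. The base is a full 152×214 slab on the floor; four walls sit on top of the base. The front and back walls (the −y and +y sides) span the full width; the two side walls fit between them.


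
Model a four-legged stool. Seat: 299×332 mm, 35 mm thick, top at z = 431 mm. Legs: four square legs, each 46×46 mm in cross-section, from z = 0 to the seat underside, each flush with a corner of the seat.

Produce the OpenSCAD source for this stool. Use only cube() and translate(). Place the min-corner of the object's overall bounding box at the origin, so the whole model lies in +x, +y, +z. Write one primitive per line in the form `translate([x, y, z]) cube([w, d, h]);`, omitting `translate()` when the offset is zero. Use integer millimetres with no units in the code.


translate([0, 0, 396]) cube([299, 332, 35]);
cube([46, 46, 396]);
translate([253, 0, 0]) cube([46, 46, 396]);
translate([0, 286, 0]) cube([46, 46, 396]);
translate([253, 286, 0]) cube([46, 46, 396]);


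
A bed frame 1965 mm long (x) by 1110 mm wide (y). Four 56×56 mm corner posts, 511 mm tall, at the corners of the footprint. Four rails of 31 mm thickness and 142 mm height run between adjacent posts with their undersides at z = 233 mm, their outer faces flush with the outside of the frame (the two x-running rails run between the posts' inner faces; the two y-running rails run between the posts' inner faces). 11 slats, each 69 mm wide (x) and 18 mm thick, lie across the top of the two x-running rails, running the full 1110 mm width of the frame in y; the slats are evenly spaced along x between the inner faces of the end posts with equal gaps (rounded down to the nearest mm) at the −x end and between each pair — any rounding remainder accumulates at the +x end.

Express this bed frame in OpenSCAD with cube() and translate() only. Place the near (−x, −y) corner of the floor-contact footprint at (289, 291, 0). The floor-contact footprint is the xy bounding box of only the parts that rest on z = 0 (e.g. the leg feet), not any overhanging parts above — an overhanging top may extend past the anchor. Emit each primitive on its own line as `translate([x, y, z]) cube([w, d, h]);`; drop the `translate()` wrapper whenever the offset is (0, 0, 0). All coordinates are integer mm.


translate([289, 291, 0]) cube([56, 56, 511]);
translate([289, 1345, 0]) cube([56, 56, 511]);
translate([2198, 291, 0]) cube([56, 56, 511]);
translate([2198, 1345, 0]) cube([56, 56, 511]);
translate([345, 291, 233]) cube([1853, 31, 142]);
translate([345, 1370, 233]) cube([1853, 31, 142]);
translate([289, 347, 233]) cube([31, 998, 142]);
translate([2223, 347, 233]) cube([31, 998, 142]);
translate([436, 291, 375]) cube([69, 1110, 18]);
translate([596, 291, 375]) cube([69, 1110, 18]);
translate([756, 291, 375]) cube([69, 1110, 18]);
translate([916, 291, 375]) cube([69, 1110, 18]);
translate([1076, 291, 375]) cube([69, 1110, 18]);
translate([1236, 291, 375]) cube([69, 1110, 18]);
translate([1396, 291, 375]) cube([69, 1110, 18]);
translate([1556, 291, 375]) cube([69, 1110, 18]);
translate([1716, 291, 375]) cube([69, 1110, 18]);
translate([1876, 291, 375]) cube([69, 1110, 18]);
translate([2036, 291, 375]) cube([69, 1110, 18]);


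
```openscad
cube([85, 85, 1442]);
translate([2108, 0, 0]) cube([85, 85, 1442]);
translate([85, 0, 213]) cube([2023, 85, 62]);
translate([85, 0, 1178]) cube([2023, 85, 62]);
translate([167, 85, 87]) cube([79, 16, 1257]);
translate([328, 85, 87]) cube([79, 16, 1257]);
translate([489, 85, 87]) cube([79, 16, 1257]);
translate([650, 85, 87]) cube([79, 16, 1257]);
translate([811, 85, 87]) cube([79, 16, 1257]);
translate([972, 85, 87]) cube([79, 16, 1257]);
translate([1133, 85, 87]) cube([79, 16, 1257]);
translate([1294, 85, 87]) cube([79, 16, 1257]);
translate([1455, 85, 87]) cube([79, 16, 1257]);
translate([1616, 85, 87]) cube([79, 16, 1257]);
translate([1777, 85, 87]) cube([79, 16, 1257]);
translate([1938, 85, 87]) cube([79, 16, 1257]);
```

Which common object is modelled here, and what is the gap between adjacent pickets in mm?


A fence section. The picket gap is 82 mm.

Two posts, two rails, 12 pickets — a fence section. Span 2023 mm holds 12 pickets of 79 mm with 13 equal gaps: ⌊(2023 − 12·79) / 13⌋ = 82 mm.


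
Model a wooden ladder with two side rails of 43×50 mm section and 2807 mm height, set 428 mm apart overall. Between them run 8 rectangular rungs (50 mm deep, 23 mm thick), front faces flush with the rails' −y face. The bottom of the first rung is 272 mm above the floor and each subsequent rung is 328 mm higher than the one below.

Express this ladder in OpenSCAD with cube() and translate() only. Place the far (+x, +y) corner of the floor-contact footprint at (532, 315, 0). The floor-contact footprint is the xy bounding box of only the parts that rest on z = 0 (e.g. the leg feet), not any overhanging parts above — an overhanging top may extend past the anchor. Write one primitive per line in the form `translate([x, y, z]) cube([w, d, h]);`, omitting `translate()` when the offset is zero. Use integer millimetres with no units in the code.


translate([104, 265, 0]) cube([43, 50, 2807]);
translate([489, 265, 0]) cube([43, 50, 2807]);
translate([147, 265, 272]) cube([342, 50, 23]);
translate([147, 265, 600]) cube([342, 50, 23]);
translate([147, 265, 928]) cube([342, 50, 23]);
translate([147, 265, 1256]) cube([342, 50, 23]);
translate([147, 265, 1584]) cube([342, 50, 23]);
translate([147, 265, 1912]) cube([342, 50, 23]);
translate([147, 265, 2240]) cube([342, 50, 23]);
translate([147, 265, 2568]) cube([342, 50, 23]);


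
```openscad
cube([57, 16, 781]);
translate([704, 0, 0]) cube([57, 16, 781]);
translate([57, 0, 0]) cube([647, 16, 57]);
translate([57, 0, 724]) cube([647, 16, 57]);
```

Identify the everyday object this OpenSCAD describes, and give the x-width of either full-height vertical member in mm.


A picture frame. The border width is 57 mm.

Four thin pieces enclosing a rectangular opening — a picture frame. The two full-height stiles are 781 mm tall; the top rail sits at z = 724 and is 57 mm tall, so the border above the opening is 781 − 724 = 57 mm, matching the stile x-width.


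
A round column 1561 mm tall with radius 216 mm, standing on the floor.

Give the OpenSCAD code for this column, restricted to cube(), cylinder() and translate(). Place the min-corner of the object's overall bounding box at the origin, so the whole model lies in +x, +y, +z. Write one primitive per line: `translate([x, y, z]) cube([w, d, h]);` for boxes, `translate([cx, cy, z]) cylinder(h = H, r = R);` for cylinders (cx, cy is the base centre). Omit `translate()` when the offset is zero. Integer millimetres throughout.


translate([216, 216, 0]) cylinder(h = 1561, r = 216);


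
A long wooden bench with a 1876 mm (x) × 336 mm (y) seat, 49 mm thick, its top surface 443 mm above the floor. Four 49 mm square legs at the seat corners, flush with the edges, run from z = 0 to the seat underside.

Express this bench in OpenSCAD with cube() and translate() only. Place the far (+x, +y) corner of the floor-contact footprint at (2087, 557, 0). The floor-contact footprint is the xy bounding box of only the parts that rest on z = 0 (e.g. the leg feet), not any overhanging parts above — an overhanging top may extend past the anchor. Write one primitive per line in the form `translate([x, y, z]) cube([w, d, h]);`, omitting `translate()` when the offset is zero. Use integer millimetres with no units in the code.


translate([211, 221, 394]) cube([1876, 336, 49]);
translate([211, 221, 0]) cube([49, 49, 394]);
translate([211, 508, 0]) cube([49, 49, 394]);
translate([2038, 221, 0]) cube([49, 49, 394]);
translate([2038, 508, 0]) cube([49, 49, 394]);


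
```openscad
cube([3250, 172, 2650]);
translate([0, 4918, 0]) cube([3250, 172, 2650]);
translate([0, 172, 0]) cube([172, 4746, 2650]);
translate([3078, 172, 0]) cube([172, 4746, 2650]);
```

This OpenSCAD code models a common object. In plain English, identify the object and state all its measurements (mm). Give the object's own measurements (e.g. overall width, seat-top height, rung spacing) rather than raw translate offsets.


The wall frame of a small rectangular building: four walls, each 2650 mm tall and 172 mm thick, enclosing a footprint 3250 mm (x) by 5090 mm (y) outside-to-outside, with no floor or roof. The front and back walls (the −y and +y sides) span the full width; the two side walls fit between them.


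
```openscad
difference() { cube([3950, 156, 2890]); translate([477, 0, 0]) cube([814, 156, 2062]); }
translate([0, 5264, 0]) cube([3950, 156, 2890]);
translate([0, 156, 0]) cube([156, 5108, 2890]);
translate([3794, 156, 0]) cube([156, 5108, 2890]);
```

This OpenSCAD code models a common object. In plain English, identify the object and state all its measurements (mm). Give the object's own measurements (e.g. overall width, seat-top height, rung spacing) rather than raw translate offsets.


A single room: four walls, each 2890 mm tall and 156 mm thick, enclosing an outside footprint 3950×5420 mm (x × y), no floor or roof. The front and back walls (−y and +y sides) run the full x-width; the side walls fit between their inner faces. A door opening 814 mm wide and 2062 mm tall is cut through the front wall from the floor up, its −x edge 477 mm from the wall's −x end.


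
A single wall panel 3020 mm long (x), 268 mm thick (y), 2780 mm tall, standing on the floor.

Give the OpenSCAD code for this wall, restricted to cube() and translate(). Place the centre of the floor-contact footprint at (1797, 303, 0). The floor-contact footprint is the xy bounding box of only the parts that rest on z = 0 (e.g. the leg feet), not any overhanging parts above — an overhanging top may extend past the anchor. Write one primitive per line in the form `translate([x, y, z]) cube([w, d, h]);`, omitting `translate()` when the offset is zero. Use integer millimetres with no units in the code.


translate([287, 169, 0]) cube([3020, 268, 2780]);


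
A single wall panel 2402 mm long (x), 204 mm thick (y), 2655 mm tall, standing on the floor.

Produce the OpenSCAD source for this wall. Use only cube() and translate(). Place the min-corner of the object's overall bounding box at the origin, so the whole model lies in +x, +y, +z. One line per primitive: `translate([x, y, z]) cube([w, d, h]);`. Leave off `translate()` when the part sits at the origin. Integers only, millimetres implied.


cube([2402, 204, 2655]);


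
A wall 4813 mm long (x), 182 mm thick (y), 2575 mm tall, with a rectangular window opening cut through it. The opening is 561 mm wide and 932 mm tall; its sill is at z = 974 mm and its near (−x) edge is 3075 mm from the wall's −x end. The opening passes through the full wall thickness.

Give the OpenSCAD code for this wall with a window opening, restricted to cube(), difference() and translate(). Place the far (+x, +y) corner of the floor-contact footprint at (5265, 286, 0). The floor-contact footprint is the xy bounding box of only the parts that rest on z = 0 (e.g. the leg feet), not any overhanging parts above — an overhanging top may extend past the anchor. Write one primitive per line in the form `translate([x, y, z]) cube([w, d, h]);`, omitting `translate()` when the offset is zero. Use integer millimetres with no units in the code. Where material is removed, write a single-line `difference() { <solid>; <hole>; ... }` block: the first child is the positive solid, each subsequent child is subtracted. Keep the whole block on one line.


difference() { translate([452, 104, 0]) cube([4813, 182, 2575]); translate([3527, 104, 974]) cube([561, 182, 932]); }


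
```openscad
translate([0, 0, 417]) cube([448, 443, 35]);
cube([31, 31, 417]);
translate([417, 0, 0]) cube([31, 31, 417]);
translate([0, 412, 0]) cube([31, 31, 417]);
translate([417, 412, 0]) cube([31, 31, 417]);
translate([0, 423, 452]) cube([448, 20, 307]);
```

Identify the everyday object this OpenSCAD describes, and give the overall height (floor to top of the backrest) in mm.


A chair. The overall height is 759 mm.

A slab on four corner posts with a tall panel at the back — a chair. The seat slab sits at z = 417 with thickness 35, and the 307 mm backrest starts at the seat top, so the overall height is 417 + 35 + 307 = 759 mm.


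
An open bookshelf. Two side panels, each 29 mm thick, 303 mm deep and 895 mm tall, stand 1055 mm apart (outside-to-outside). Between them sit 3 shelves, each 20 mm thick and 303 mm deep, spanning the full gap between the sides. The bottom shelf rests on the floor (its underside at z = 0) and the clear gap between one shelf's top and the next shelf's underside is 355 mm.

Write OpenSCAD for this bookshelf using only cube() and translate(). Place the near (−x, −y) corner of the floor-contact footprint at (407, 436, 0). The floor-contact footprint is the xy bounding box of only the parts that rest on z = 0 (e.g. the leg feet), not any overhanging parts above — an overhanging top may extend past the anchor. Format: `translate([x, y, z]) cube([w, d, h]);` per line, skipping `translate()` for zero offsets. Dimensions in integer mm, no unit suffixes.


translate([407, 436, 0]) cube([29, 303, 895]);
translate([1433, 436, 0]) cube([29, 303, 895]);
translate([436, 436, 0]) cube([997, 303, 20]);
translate([436, 436, 375]) cube([997, 303, 20]);
translate([436, 436, 750]) cube([997, 303, 20]);


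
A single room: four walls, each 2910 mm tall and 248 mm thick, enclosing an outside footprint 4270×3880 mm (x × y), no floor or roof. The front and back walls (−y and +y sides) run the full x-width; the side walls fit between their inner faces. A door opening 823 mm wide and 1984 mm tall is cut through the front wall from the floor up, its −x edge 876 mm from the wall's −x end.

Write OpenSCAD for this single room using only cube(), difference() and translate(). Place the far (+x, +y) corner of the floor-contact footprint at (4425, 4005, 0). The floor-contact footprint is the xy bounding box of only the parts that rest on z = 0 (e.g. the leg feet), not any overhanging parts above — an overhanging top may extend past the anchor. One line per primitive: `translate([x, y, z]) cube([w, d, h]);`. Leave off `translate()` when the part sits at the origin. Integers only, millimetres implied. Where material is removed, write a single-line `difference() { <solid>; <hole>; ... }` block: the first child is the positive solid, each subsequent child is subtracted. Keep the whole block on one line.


difference() { translate([155, 125, 0]) cube([4270, 248, 2910]); translate([1031, 125, 0]) cube([823, 248, 1984]); }
translate([155, 3757, 0]) cube([4270, 248, 2910]);
translate([155, 373, 0]) cube([248, 3384, 2910]);
translate([4177, 373, 0]) cube([248, 3384, 2910]);


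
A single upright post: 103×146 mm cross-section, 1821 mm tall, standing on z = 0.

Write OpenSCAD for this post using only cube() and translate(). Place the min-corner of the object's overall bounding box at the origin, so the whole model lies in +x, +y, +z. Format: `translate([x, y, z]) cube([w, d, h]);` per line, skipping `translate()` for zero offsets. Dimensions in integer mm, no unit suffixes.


cube([103, 146, 1821]);


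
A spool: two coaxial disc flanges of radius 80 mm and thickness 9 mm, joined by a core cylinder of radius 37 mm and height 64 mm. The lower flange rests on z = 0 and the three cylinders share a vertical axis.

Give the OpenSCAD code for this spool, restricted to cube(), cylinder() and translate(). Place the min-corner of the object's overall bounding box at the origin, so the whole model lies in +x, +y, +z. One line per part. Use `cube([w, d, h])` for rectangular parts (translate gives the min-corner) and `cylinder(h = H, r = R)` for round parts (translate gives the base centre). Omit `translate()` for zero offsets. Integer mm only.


translate([80, 80, 0]) cylinder(h = 9, r = 80);
translate([80, 80, 9]) cylinder(h = 64, r = 37);
translate([80, 80, 73]) cylinder(h = 9, r = 80);


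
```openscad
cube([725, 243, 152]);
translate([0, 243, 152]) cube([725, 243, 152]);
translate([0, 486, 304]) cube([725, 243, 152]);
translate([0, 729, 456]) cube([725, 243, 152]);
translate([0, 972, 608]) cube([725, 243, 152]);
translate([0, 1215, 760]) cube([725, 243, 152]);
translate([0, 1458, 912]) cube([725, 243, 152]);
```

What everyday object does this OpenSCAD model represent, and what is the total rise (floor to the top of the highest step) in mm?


A staircase. The total rise is 1064 mm.

7 identical blocks, each offset up and back from the previous — a staircase. Each step is 152 mm tall and there are 7 of them, so the total rise is 7 × 152 = 1064 mm.


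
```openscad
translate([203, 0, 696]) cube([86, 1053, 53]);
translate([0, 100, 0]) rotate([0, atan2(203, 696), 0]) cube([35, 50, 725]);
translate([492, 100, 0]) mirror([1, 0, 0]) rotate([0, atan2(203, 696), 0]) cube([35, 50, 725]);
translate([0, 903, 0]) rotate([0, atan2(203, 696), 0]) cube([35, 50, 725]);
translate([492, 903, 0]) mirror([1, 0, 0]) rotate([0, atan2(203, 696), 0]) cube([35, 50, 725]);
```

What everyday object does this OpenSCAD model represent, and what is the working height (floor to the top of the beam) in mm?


A sawhorse. The overall height is 749 mm.

A beam across two mirrored pairs of raked legs — a sawhorse. The beam's underside is at z = 696 (matching the legs' vertical rise in atan2(203, 696)) and the beam is 53 mm tall, so its top is at 696 + 53 = 749 mm. The raked legs top out at the beam's underside, so that is the highest point.


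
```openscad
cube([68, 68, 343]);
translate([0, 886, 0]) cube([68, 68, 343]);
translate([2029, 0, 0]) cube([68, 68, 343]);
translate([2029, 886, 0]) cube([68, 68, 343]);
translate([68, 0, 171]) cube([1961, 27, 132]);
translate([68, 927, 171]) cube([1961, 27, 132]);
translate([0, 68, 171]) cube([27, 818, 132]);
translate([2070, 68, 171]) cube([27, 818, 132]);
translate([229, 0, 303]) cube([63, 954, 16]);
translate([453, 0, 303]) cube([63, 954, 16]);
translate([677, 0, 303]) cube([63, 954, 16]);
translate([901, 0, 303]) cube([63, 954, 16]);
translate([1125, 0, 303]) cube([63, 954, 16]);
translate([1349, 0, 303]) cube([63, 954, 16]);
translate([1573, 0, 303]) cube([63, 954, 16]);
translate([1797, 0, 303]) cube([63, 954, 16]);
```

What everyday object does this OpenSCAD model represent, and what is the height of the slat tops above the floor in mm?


A bed frame. The slat-top height is 319 mm.

Four posts, four rails, and a row of slats — a bed frame. Slats sit on the rails at z = 171 + 132 = 303; with slat thickness 16, the top is 319 mm.


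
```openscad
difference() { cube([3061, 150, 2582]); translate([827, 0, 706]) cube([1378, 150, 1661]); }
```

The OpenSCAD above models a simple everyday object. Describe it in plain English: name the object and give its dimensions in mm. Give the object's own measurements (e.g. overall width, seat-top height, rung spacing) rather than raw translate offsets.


A wall 3061 mm long (x), 150 mm thick (y), 2582 mm tall, with a rectangular window opening cut through it. The opening is 1378 mm wide and 1661 mm tall; its sill is at z = 706 mm and its near (−x) edge is 827 mm from the wall's −x end. The opening passes through the full wall thickness.


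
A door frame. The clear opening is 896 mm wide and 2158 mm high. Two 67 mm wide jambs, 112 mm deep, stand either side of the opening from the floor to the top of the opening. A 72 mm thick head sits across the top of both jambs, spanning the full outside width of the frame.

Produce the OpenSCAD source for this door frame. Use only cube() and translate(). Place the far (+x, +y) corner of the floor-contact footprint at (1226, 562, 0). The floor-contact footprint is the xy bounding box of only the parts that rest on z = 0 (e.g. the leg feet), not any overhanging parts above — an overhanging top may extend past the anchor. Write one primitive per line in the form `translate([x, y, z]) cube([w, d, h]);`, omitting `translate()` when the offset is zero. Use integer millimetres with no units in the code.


translate([196, 450, 0]) cube([67, 112, 2158]);
translate([1159, 450, 0]) cube([67, 112, 2158]);
translate([196, 450, 2158]) cube([1030, 112, 72]);


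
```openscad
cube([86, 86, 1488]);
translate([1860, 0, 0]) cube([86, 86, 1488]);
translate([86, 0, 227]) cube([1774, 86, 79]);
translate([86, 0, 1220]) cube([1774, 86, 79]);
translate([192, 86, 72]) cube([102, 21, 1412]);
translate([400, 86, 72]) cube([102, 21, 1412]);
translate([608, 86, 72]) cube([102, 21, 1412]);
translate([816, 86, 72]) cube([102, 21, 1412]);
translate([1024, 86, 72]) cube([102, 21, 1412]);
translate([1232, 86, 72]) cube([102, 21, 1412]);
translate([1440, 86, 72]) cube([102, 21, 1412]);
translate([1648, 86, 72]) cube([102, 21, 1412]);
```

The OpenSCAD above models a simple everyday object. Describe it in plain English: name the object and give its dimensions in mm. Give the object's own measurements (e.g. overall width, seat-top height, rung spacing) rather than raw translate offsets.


A fence section. Two 86×86 mm posts, 1488 mm tall, stand on the floor with a clear span of 1774 mm between their inner faces. Two horizontal rails of 86×79 mm section span the gap between the posts with their undersides at z = 227 mm and z = 1220 mm, flush with the posts' −y face. 8 pickets, each 102 mm wide, 21 mm thick and 1412 mm tall, are fixed to the +y face of the rails with their bottoms at z = 72 mm, spaced across the span with a 106 mm gap after the −x post and between neighbouring pickets, with 110 mm left before the +x post.


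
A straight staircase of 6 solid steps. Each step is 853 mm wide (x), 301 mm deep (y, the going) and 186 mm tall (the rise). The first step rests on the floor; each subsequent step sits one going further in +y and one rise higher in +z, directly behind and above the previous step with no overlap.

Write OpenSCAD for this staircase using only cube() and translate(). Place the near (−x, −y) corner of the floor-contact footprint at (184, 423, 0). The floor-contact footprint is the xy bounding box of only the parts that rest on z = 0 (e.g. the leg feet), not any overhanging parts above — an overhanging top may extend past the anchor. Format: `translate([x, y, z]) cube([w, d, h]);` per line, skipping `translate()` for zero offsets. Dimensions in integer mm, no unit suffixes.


translate([184, 423, 0]) cube([853, 301, 186]);
translate([184, 724, 186]) cube([853, 301, 186]);
translate([184, 1025, 372]) cube([853, 301, 186]);
translate([184, 1326, 558]) cube([853, 301, 186]);
translate([184, 1627, 744]) cube([853, 301, 186]);
translate([184, 1928, 930]) cube([853, 301, 186]);


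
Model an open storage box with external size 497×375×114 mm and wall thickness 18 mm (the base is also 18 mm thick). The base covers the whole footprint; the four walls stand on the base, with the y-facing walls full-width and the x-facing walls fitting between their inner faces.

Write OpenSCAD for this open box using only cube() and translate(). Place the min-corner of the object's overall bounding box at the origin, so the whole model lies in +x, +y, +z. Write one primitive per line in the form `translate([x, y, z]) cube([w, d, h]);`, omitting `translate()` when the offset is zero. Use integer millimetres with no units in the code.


cube([497, 375, 18]);
translate([0, 0, 18]) cube([497, 18, 96]);
translate([0, 357, 18]) cube([497, 18, 96]);
translate([0, 18, 18]) cube([18, 339, 96]);
translate([479, 18, 18]) cube([18, 339, 96]);


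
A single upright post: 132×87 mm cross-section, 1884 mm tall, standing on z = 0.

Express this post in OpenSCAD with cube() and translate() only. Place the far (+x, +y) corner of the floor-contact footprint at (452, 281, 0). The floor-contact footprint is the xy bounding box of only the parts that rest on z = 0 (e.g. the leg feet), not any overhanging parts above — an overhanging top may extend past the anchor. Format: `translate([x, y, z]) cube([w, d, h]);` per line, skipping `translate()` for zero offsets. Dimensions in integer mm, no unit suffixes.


translate([320, 194, 0]) cube([132, 87, 1884]);


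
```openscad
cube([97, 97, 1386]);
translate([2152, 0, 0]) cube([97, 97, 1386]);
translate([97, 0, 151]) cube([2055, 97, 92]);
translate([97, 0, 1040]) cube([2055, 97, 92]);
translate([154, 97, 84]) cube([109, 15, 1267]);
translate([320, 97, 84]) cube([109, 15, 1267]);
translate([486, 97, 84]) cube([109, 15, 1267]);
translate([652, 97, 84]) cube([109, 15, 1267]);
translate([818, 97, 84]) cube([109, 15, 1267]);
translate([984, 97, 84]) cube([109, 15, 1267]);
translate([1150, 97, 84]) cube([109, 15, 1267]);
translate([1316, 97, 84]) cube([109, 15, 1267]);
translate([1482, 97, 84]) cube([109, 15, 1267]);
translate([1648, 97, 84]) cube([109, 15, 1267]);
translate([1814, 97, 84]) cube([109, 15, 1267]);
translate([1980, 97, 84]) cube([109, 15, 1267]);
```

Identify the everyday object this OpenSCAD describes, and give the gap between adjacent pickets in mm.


A fence section. The picket gap is 57 mm.

Two posts, two rails, 12 pickets — a fence section. Span 2055 mm holds 12 pickets of 109 mm with 13 equal gaps: ⌊(2055 − 12·109) / 13⌋ = 57 mm.


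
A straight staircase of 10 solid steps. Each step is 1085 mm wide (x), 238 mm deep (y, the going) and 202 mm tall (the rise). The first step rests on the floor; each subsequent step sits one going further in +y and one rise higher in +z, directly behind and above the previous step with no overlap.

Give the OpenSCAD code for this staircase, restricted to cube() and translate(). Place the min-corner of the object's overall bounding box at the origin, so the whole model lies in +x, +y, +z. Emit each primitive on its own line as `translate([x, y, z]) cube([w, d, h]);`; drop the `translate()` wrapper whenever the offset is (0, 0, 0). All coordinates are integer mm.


cube([1085, 238, 202]);
translate([0, 238, 202]) cube([1085, 238, 202]);
translate([0, 476, 404]) cube([1085, 238, 202]);
translate([0, 714, 606]) cube([1085, 238, 202]);
translate([0, 952, 808]) cube([1085, 238, 202]);
translate([0, 1190, 1010]) cube([1085, 238, 202]);
translate([0, 1428, 1212]) cube([1085, 238, 202]);
translate([0, 1666, 1414]) cube([1085, 238, 202]);
translate([0, 1904, 1616]) cube([1085, 238, 202]);
translate([0, 2142, 1818]) cube([1085, 238, 202]);


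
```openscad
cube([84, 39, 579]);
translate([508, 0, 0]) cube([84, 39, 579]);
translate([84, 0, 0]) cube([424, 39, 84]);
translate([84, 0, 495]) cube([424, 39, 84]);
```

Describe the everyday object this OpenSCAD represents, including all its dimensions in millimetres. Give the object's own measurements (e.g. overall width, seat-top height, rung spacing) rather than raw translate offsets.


A rectangular picture frame lying in the x–z plane (depth along y). The opening is 424 mm wide (x) by 411 mm tall (z), surrounded by a border 84 mm wide on all four sides. The frame is 39 mm deep and is made of two full-height vertical stiles with two horizontal rails fitted between them.


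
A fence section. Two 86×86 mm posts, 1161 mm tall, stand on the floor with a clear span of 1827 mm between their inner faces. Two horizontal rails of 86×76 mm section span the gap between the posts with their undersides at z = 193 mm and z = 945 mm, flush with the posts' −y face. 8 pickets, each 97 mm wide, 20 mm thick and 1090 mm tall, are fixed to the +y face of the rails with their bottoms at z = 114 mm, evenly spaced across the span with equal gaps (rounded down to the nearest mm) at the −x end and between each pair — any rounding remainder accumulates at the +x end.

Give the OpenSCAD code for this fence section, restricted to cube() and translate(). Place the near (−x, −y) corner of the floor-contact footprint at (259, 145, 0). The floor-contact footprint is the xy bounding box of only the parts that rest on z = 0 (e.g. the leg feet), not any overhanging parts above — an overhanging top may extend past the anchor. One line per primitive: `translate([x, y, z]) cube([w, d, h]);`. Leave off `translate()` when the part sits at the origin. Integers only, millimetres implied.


translate([259, 145, 0]) cube([86, 86, 1161]);
translate([2172, 145, 0]) cube([86, 86, 1161]);
translate([345, 145, 193]) cube([1827, 86, 76]);
translate([345, 145, 945]) cube([1827, 86, 76]);
translate([461, 231, 114]) cube([97, 20, 1090]);
translate([674, 231, 114]) cube([97, 20, 1090]);
translate([887, 231, 114]) cube([97, 20, 1090]);
translate([1100, 231, 114]) cube([97, 20, 1090]);
translate([1313, 231, 114]) cube([97, 20, 1090]);
translate([1526, 231, 114]) cube([97, 20, 1090]);
translate([1739, 231, 114]) cube([97, 20, 1090]);
translate([1952, 231, 114]) cube([97, 20, 1090]);


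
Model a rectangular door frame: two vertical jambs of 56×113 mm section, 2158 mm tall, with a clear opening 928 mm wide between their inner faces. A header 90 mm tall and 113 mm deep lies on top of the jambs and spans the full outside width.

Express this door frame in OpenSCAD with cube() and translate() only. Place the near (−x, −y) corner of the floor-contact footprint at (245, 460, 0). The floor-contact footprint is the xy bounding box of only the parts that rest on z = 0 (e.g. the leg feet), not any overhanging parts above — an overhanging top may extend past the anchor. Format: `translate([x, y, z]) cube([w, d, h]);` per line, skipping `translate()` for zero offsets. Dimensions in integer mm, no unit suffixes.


translate([245, 460, 0]) cube([56, 113, 2158]);
translate([1229, 460, 0]) cube([56, 113, 2158]);
translate([245, 460, 2158]) cube([1040, 113, 90]);


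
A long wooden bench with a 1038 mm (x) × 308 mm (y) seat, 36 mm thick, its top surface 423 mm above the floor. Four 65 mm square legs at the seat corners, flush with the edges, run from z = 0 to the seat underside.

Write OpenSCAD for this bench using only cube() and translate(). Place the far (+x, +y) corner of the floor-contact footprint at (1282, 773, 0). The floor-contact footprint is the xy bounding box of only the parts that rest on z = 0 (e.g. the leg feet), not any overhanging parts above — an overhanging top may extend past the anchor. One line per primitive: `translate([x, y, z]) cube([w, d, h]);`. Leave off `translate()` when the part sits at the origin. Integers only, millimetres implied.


translate([244, 465, 387]) cube([1038, 308, 36]);
translate([244, 465, 0]) cube([65, 65, 387]);
translate([244, 708, 0]) cube([65, 65, 387]);
translate([1217, 465, 0]) cube([65, 65, 387]);
translate([1217, 708, 0]) cube([65, 65, 387]);


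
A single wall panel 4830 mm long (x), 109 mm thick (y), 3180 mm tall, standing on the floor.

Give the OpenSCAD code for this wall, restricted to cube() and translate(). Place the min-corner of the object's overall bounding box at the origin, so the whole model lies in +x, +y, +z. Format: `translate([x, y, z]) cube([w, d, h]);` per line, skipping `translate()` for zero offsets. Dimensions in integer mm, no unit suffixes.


cube([4830, 109, 3180]);


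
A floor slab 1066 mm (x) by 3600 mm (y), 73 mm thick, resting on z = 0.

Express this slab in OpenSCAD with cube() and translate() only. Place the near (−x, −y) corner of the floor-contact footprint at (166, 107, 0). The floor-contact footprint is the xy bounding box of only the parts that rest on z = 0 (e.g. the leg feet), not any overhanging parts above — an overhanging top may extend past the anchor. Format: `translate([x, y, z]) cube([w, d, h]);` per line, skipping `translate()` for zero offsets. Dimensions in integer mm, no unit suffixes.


translate([166, 107, 0]) cube([1066, 3600, 73]);


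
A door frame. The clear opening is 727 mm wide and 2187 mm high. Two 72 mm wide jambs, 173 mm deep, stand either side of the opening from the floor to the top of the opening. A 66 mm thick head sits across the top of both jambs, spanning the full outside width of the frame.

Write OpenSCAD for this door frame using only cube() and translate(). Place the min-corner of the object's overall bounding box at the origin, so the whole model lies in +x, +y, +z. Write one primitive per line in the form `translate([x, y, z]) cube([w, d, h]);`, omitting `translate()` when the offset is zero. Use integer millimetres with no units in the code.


cube([72, 173, 2187]);
translate([799, 0, 0]) cube([72, 173, 2187]);
translate([0, 0, 2187]) cube([871, 173, 66]);


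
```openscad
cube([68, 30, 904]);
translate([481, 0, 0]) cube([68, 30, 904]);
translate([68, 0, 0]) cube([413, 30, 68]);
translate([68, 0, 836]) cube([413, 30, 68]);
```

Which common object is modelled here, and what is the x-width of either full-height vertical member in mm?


A picture frame. The border width is 68 mm.

Four thin pieces enclosing a rectangular opening — a picture frame. The two full-height stiles are 904 mm tall; the top rail sits at z = 836 and is 68 mm tall, so the border above the opening is 904 − 836 = 68 mm, matching the stile x-width.


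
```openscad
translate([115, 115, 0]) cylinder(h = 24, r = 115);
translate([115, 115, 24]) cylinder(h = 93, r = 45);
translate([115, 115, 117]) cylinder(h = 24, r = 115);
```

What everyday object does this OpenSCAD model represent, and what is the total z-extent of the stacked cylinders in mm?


A spool. The overall height is 141 mm.

Three coaxial cylinders, large–small–large — a spool. Two 24 mm flanges and a 93 mm core give 24 + 93 + 24 = 141 mm.


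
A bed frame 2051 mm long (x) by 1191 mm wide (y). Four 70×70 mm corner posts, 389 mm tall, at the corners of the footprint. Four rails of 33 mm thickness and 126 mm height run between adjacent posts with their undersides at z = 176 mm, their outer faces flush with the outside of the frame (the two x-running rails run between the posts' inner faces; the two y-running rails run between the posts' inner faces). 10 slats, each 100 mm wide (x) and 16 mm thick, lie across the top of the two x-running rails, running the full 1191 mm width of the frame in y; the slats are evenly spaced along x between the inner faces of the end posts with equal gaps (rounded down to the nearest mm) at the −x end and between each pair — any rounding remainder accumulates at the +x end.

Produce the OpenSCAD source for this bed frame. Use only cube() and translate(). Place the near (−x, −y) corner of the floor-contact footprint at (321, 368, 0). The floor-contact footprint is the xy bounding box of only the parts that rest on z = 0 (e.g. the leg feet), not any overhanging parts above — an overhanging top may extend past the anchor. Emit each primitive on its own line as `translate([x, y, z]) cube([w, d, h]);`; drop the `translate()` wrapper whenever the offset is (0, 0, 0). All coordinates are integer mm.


// slat z = rail_z + rail_h = 176 + 126 = 302
// slat gap = ⌊(1911 − 10·100) / 11⌋ = 82
translate([321, 368, 0]) cube([70, 70, 389]);
translate([321, 1489, 0]) cube([70, 70, 389]);
translate([2302, 368, 0]) cube([70, 70, 389]);
translate([2302, 1489, 0]) cube([70, 70, 389]);
translate([391, 368, 176]) cube([1911, 33, 126]);
translate([391, 1526, 176]) cube([1911, 33, 126]);
translate([321, 438, 176]) cube([33, 1051, 126]);
translate([2339, 438, 176]) cube([33, 1051, 126]);
translate([473, 368, 302]) cube([100, 1191, 16]);
translate([655, 368, 302]) cube([100, 1191, 16]);
translate([837, 368, 302]) cube([100, 1191, 16]);
translate([1019, 368, 302]) cube([100, 1191, 16]);
translate([1201, 368, 302]) cube([100, 1191, 16]);
translate([1383, 368, 302]) cube([100, 1191, 16]);
translate([1565, 368, 302]) cube([100, 1191, 16]);
translate([1747, 368, 302]) cube([100, 1191, 16]);
translate([1929, 368, 302]) cube([100, 1191, 16]);
translate([2111, 368, 302]) cube([100, 1191, 16]);
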